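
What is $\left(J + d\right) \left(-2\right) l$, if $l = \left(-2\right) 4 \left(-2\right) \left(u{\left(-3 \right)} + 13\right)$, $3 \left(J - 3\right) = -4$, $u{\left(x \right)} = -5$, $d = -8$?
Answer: $\frac{4864}{3} \approx 1621.3$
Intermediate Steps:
$J = \frac{5}{3}$ ($J = 3 + \frac{1}{3} \left(-4\right) = 3 - \frac{4}{3} = \frac{5}{3} \approx 1.6667$)
$l = 128$ ($l = \left(-2\right) 4 \left(-2\right) \left(-5 + 13\right) = \left(-8\right) \left(-2\right) 8 = 16 \cdot 8 = 128$)
$\left(J + d\right) \left(-2\right) l = \left(\frac{5}{3} - 8\right) \left(-2\right) 128 = \left(- \frac{19}{3}\right) \left(-2\right) 128 = \frac{38}{3} \cdot 128 = \frac{4864}{3}$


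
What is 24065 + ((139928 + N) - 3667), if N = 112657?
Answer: 272983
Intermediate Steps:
24065 + ((139928 + N) - 3667) = 24065 + ((139928 + 112657) - 3667) = 24065 + (252585 - 3667) = 24065 + 248918 = 272983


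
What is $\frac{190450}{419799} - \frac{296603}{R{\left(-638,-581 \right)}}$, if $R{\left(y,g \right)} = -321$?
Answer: $\frac{41524925749}{44918493} \approx 924.45$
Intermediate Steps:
$\frac{190450}{419799} - \frac{296603}{R{\left(-638,-581 \right)}} = \frac{190450}{419799} - \frac{296603}{-321} = 190450 \cdot \frac{1}{419799} - - \frac{296603}{321} = \frac{190450}{419799} + \frac{296603}{321} = \frac{41524925749}{44918493}$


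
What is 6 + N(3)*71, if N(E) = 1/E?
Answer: 89/3 ≈ 29.667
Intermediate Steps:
6 + N(3)*71 = 6 + 71/3 = 89/3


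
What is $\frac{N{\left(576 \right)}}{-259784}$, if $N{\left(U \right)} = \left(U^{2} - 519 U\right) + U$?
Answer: $- \frac{4176}{32473} \approx -0.1286$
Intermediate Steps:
$N{\left(U \right)} = U^{2} - 518 U$
$\frac{N{\left(576 \right)}}{-259784} = \frac{576 \left(-518 + 576\right)}{-259784} = 576 \cdot 58 \left(- \frac{1}{259784}\right) = 33408 \left(- \frac{1}{259784}\right) = - \frac{4176}{32473}$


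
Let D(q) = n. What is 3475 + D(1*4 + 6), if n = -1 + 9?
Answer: 3483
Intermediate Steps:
n = 8
D(q) = 8
3475 + D(1*4 + 6) = 3475 + 8 = 3483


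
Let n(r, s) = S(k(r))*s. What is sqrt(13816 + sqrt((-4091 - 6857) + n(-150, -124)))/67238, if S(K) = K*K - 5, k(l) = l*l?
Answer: sqrt(13816 + 2*I*sqrt(15693752582))/67238 ≈ 0.0054111 + 0.0051209*I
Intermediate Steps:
k(l) = l**2
S(K) = -5 + K**2 (S(K) = K**2 - 5 = -5 + K**2)
n(r, s) = s*(-5 + r**4) (n(r, s) = (-5 + (r**2)**2)*s = (-5 + r**4)*s = s*(-5 + r**4))
sqrt(13816 + sqrt((-4091 - 6857) + n(-150, -124)))/67238 = sqrt(13816 + sqrt((-4091 - 6857) - 124*(-5 + (-150)**4)))/67238 = sqrt(13816 + sqrt(-10948 - 124*(-5 + 506250000)))*(1/67238) = sqrt(13816 + sqrt(-10948 - 124*506249995))*(1/67238) = sqrt(13816 + sqrt(-10948 - 62774999380))*(1/67238) = sqrt(13816 + sqrt(-62775010328))*(1/67238) = sqrt(13816 + 2*I*sqrt(15693752582))*(1/67238) = sqrt(13816 + 2*I*sqrt(15693752582))/67238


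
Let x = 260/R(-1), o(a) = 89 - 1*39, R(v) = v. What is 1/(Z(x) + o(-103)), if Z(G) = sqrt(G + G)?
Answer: 5/302 - I*sqrt(130)/1510 ≈ 0.016556 - 0.0075508*I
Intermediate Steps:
o(a) = 50 (o(a) = 89 - 39 = 50)
x = -260 (x = 260/(-1) = 260*(-1) = -260)
Z(G) = sqrt(2)*sqrt(G) (Z(G) = sqrt(2*G) = sqrt(2)*sqrt(G))
1/(Z(x) + o(-103)) = 1/(sqrt(2)*sqrt(-260) + 50) = 1/(sqrt(2)*(2*I*sqrt(65)) + 50) = 1/(2*I*sqrt(130) + 50) = 1/(50 + 2*I*sqrt(130))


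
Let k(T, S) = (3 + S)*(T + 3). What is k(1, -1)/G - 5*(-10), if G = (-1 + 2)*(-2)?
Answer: 46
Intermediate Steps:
G = -2 (G = 1*(-2) = -2)
k(T, S) = (3 + S)*(3 + T)
k(1, -1)/G - 5*(-10) = (9 + 3*(-1) + 3*1 - 1*1)/(-2) - 5*(-10) = (9 - 3 + 3 - 1)*(-½) + 50 = 8*(-½) + 50 = -4 + 50 = 46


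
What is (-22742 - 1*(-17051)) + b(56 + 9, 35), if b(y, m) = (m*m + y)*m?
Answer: 39459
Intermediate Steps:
b(y, m) = m*(y + m²) (b(y, m) = (m² + y)*m = (y + m²)*m = m*(y + m²))
(-22742 - 1*(-17051)) + b(56 + 9, 35) = (-22742 - 1*(-17051)) + 35*((56 + 9) + 35²) = (-22742 + 17051) + 35*(65 + 1225) = -5691 + 35*1290 = -5691 + 45150 = 39459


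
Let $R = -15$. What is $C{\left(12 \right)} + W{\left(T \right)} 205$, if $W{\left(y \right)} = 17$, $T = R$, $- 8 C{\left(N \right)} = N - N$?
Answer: $3485$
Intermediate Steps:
$C{\left(N \right)} = 0$ ($C{\left(N \right)} = - \frac{N - N}{8} = \left(- \frac{1}{8}\right) 0 = 0$)
$T = -15$
$C{\left(12 \right)} + W{\left(T \right)} 205 = 0 + 17 \cdot 205 = 0 + 3485 = 3485$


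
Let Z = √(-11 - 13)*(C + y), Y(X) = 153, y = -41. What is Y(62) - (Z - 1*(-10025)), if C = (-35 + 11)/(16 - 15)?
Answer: -9872 + 130*I*√6 ≈ -9872.0 + 318.43*I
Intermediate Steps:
C = -24 (C = -24/1 = -24*1 = -24)
Z = -130*I*√6 (Z = √(-11 - 13)*(-24 - 41) = √(-24)*(-65) = (2*I*√6)*(-65) = -130*I*√6 ≈ -318.43*I)
Y(62) - (Z - 1*(-10025)) = 153 - (-130*I*√6 - 1*(-10025)) = 153 - (-130*I*√6 + 10025) = 153 - (10025 - 130*I*√6) = 153 + (-10025 + 130*I*√6) = -9872 + 130*I*√6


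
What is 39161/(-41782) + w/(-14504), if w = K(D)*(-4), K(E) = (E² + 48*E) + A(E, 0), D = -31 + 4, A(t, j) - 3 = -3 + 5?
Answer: -82739635/75750766 ≈ -1.0923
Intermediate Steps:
A(t, j) = 5 (A(t, j) = 3 + (-3 + 5) = 3 + 2 = 5)
D = -27
K(E) = 5 + E² + 48*E (K(E) = (E² + 48*E) + 5 = 5 + E² + 48*E)
w = 2248 (w = (5 + (-27)² + 48*(-27))*(-4) = (5 + 729 - 1296)*(-4) = -562*(-4) = 2248)
39161/(-41782) + w/(-14504) = 39161/(-41782) + 2248/(-14504) = 39161*(-1/41782) + 2248*(-1/14504) = -39161/41782 - 281/1813 = -82739635/75750766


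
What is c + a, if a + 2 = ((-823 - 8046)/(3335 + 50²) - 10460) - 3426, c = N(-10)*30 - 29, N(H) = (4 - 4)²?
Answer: -81214564/5835 ≈ -13919.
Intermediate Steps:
N(H) = 0 (N(H) = 0² = 0)
c = -29 (c = 0*30 - 29 = 0 - 29 = -29)
a = -81045349/5835 (a = -2 + (((-823 - 8046)/(3335 + 50²) - 10460) - 3426) = -2 + ((-8869/(3335 + 2500) - 10460) - 3426) = -2 + ((-8869/5835 - 10460) - 3426) = -2 + (-61042969/5835 - 3426) = -2 - 81033679/5835 = -81045349/5835 ≈ -13890.)
c + a = -29 - 81045349/5835 = -81214564/5835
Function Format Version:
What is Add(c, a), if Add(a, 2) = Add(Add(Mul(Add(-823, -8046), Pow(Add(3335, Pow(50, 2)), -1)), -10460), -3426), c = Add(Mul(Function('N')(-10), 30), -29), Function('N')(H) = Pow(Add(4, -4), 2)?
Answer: Rational(-81214564, 5835) ≈ -13919.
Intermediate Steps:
Function('N')(H) = 0 (Function('N')(H) = Pow(0, 2) = 0)
c = -29 (c = Add(Mul(0, 30), -29) = Add(0, -29) = -29)
a = Rational(-81045349, 5835) (a = Add(-2, Add(Add(Mul(Add(-823, -8046), Pow(Add(3335, Pow(50, 2)), -1)), -10460), -3426)) = Add(-2, Add(Add(Mul(-8869, Pow(Add(3335, 2500), -1)), -10460), -3426)) = Add(-2, Add(Add(Mul(-8869, Pow(5835, -1)), -10460), -3426)) = Add(-2, Add(Add(Mul(-8869, Rational(1, 5835)), -10460), -3426)) = Add(-2, Add(Add(Rational(-8869, 5835), -10460), -3426)) = Add(-2, Add(Rational(-61042969, 5835), -3426)) = Add(-2, Rational(-81033679, 5835)) = Rational(-81045349, 5835) ≈ -13890.)
Add(c, a) = Add(-29, Rational(-81045349, 5835)) = Rational(-81214564, 5835)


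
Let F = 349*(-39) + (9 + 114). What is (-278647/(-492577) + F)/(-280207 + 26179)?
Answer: 6643599929/125128350156 ≈ 0.053094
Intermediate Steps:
F = -13488 (F = -13611 + 123 = -13488)
(-278647/(-492577) + F)/(-280207 + 26179) = (-278647/(-492577) - 13488)/(-280207 + 26179) = (-278647*(-1/492577) - 13488)/(-254028) = (278647/492577 - 13488)*(-1/254028) = -6643599929/492577*(-1/254028) = 6643599929/125128350156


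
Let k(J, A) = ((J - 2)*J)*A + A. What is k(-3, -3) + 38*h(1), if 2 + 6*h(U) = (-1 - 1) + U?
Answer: -67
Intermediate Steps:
k(J, A) = A + A*J*(-2 + J) (k(J, A) = ((-2 + J)*J)*A + A = (J*(-2 + J))*A + A = A*J*(-2 + J) + A = A + A*J*(-2 + J))
h(U) = -⅔ + U/6 (h(U) = -⅓ + ((-1 - 1) + U)/6 = -⅓ + (-2 + U)/6 = -⅓ + (-⅓ + U/6) = -⅔ + U/6)
k(-3, -3) + 38*h(1) = -3*(1 + (-3)² - 2*(-3)) + 38*(-⅔ + (⅙)*1) = -3*(1 + 9 + 6) + 38*(-⅔ + ⅙) = -3*16 + 38*(-½) = -48 - 19 = -67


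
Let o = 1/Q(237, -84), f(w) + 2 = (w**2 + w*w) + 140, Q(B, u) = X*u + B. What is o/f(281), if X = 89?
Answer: -1/1144196340 ≈ -8.7398e-10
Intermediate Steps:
Q(B, u) = B + 89*u (Q(B, u) = 89*u + B = B + 89*u)
f(w) = 138 + 2*w**2 (f(w) = -2 + ((w**2 + w*w) + 140) = -2 + ((w**2 + w**2) + 140) = -2 + (2*w**2 + 140) = -2 + (140 + 2*w**2) = 138 + 2*w**2)
o = -1/7239 (o = 1/(237 + 89*(-84)) = 1/(237 - 7476) = 1/(-7239) = -1/7239 ≈ -0.00013814)
o/f(281) = -1/(7239*(138 + 2*281**2)) = -1/(7239*(138 + 2*78961)) = -1/(7239*(138 + 157922)) = -1/7239/158060 = -1/7239*1/158060 = -1/1144196340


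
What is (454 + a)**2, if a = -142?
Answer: 97344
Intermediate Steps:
(454 + a)**2 = (454 - 142)**2 = 312**2 = 97344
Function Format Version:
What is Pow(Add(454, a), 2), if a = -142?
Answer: 97344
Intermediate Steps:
Pow(Add(454, a), 2) = Pow(Add(454, -142), 2) = Pow(312, 2) = 97344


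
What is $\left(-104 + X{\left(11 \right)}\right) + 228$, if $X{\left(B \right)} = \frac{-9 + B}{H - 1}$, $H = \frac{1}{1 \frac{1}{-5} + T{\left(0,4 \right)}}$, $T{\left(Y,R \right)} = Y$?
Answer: $\frac{371}{3} \approx 123.67$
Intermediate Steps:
$H = -5$ ($H = \frac{1}{1 \frac{1}{-5} + 0} = \frac{1}{1 \left(- \frac{1}{5}\right) + 0} = \frac{1}{- \frac{1}{5} + 0} = \frac{1}{- \frac{1}{5}} = -5$)
$X{\left(B \right)} = \frac{3}{2} - \frac{B}{6}$ ($X{\left(B \right)} = \frac{-9 + B}{-5 - 1} = \frac{-9 + B}{-6} = \left(-9 + B\right) \left(- \frac{1}{6}\right) = \frac{3}{2} - \frac{B}{6}$)
$\left(-104 + X{\left(11 \right)}\right) + 228 = \left(-104 + \left(\frac{3}{2} - \frac{11}{6}\right)\right) + 228 = \left(-104 - \frac{1}{3}\right) + 228 = - \frac{313}{3} + 228 = \frac{371}{3}$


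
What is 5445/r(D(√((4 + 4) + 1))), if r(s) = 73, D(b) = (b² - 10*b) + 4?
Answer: 5445/73 ≈ 74.589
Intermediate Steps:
D(b) = 4 + b² - 10*b
5445/r(D(√((4 + 4) + 1))) = 5445/73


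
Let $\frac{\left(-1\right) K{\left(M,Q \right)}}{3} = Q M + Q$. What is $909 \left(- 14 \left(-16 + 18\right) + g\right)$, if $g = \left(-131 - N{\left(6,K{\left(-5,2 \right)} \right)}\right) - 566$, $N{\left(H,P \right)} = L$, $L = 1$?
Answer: $-659934$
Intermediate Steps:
$K{\left(M,Q \right)} = - 3 Q - 3 M Q$ ($K{\left(M,Q \right)} = - 3 \left(Q M + Q\right) = - 3 \left(M Q + Q\right) = - 3 \left(Q + M Q\right) = - 3 Q - 3 M Q$)
$N{\left(H,P \right)} = 1$
$g = -698$ ($g = \left(-131 - 1\right) - 566 = -132 - 566 = -698$)
$909 \left(- 14 \left(-16 + 18\right) + g\right) = 909 \left(- 14 \left(-16 + 18\right) - 698\right) = 909 \left(\left(-14\right) 2 - 698\right) = 909 \left(-28 - 698\right) = 909 \left(-726\right) = -659934$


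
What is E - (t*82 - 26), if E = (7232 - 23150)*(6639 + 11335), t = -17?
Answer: -286108712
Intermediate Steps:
E = -286110132 (E = -15918*17974 = -286110132)
E - (t*82 - 26) = -286110132 - (-17*82 - 26) = -286110132 - (-1394 - 26) = -286110132 - 1*(-1420) = -286110132 + 1420 = -286108712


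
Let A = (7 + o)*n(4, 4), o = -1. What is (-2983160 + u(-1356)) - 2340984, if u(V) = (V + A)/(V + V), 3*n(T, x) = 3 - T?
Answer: -7219538585/1356 ≈ -5.3241e+6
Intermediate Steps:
n(T, x) = 1 - T/3 (n(T, x) = (3 - T)/3 = 1 - T/3)
A = -2 (A = (7 - 1)*(1 - 1/3*4) = 6*(1 - 4/3) = 6*(-1/3) = -2)
u(V) = (-2 + V)/(2*V) (u(V) = (V - 2)/(V + V) = (-2 + V)/((2*V)) = (-2 + V)*(1/(2*V)) = (-2 + V)/(2*V))
(-2983160 + u(-1356)) - 2340984 = (-2983160 + (1/2)*(-2 - 1356)/(-1356)) - 2340984 = (-2983160 + (1/2)*(-1/1356)*(-1358)) - 2340984 = (-2983160 + 679/1356) - 2340984 = -4045164281/1356 - 2340984 = -7219538585/1356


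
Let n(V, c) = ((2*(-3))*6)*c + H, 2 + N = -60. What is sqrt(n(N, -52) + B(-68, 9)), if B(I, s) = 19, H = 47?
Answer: sqrt(1938) ≈ 44.023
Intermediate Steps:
N = -62 (N = -2 - 60 = -62)
n(V, c) = 47 - 36*c (n(V, c) = ((2*(-3))*6)*c + 47 = (-6*6)*c + 47 = -36*c + 47 = 47 - 36*c)
sqrt(n(N, -52) + B(-68, 9)) = sqrt((47 - 36*(-52)) + 19) = sqrt((47 + 1872) + 19) = sqrt(1919 + 19) = sqrt(1938)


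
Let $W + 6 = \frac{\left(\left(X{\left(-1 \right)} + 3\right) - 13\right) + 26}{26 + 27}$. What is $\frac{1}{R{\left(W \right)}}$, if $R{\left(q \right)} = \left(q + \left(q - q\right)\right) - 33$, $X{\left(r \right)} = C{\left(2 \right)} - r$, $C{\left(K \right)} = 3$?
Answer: $- \frac{53}{2047} \approx -0.025892$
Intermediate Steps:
$X{\left(r \right)} = 3 - r$
$W = - \frac{298}{53}$ ($W = -6 + \frac{\left(\left(\left(3 - -1\right) + 3\right) - 13\right) + 26}{26 + 27} = -6 + \frac{\left(\left(\left(3 + 1\right) + 3\right) - 13\right) + 26}{53} = -6 + \left(\left(\left(4 + 3\right) - 13\right) + 26\right) \frac{1}{53} = -6 + \left(\left(7 - 13\right) + 26\right) \frac{1}{53} = -6 + \left(-6 + 26\right) \frac{1}{53} = -6 + 20 \cdot \frac{1}{53} = -6 + \frac{20}{53} = - \frac{298}{53} \approx -5.6226$)
$R{\left(q \right)} = -33 + q$ ($R{\left(q \right)} = \left(q + 0\right) - 33 = q - 33 = -33 + q$)
$\frac{1}{R{\left(W \right)}} = \frac{1}{-33 - \frac{298}{53}} = \frac{1}{- \frac{2047}{53}} = - \frac{53}{2047}$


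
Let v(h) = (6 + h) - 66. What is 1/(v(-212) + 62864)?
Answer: 1/62592 ≈ 1.5976e-5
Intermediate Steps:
v(h) = -60 + h
1/(v(-212) + 62864) = 1/((-60 - 212) + 62864) = 1/(-272 + 62864) = 1/62592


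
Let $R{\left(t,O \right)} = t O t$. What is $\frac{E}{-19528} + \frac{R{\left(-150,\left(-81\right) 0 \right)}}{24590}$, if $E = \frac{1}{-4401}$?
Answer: $\frac{1}{85942728} \approx 1.1636 \cdot 10^{-8}$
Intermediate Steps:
$R{\left(t,O \right)} = O t^{2}$ ($R{\left(t,O \right)} = O t t = O t^{2}$)
$E = - \frac{1}{4401} \approx -0.00022722$
$\frac{E}{-19528} + \frac{R{\left(-150,\left(-81\right) 0 \right)}}{24590} = - \frac{1}{4401 \left(-19528\right)} + \frac{\left(-81\right) 0 \left(-150\right)^{2}}{24590} = \left(- \frac{1}{4401}\right) \left(- \frac{1}{19528}\right) + 0 \cdot 22500 \cdot \frac{1}{24590} = \frac{1}{85942728} + 0 \cdot \frac{1}{24590} = \frac{1}{85942728} + 0 = \frac{1}{85942728}$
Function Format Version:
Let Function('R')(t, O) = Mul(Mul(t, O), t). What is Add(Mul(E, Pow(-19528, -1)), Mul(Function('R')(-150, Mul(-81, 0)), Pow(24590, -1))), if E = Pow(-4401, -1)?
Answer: Rational(1, 85942728) ≈ 1.1636e-8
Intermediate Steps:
Function('R')(t, O) = Mul(O, Pow(t, 2)) (Function('R')(t, O) = Mul(Mul(O, t), t) = Mul(O, Pow(t, 2)))
E = Rational(-1, 4401) ≈ -0.00022722
Add(Mul(E, Pow(-19528, -1)), Mul(Function('R')(-150, Mul(-81, 0)), Pow(24590, -1))) = Add(Mul(Rational(-1, 4401), Pow(-19528, -1)), Mul(Mul(Mul(-81, 0), Pow(-150, 2)), Pow(24590, -1))) = Add(Mul(Rational(-1, 4401), Rational(-1, 19528)), Mul(Mul(0, 22500), Rational(1, 24590))) = Add(Rational(1, 85942728), Mul(0, Rational(1, 24590))) = Add(Rational(1, 85942728), 0) = Rational(1, 85942728)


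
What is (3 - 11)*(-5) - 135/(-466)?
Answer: 18775/466 ≈ 40.290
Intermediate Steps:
(3 - 11)*(-5) - 135/(-466) = -8*(-5) - 135*(-1/466) = 40 + 135/466 = 18775/466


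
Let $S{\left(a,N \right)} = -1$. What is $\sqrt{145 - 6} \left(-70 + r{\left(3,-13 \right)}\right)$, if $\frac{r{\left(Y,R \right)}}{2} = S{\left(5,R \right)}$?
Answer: $- 72 \sqrt{139} \approx -848.87$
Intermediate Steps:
$r{\left(Y,R \right)} = -2$ ($r{\left(Y,R \right)} = 2 \left(-1\right) = -2$)
$\sqrt{145 - 6} \left(-70 + r{\left(3,-13 \right)}\right) = \sqrt{145 - 6} \left(-70 - 2\right) = \sqrt{139} \left(-72\right) = - 72 \sqrt{139}$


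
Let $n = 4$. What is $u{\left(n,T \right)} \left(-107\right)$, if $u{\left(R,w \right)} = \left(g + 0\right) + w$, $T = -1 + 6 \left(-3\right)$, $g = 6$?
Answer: $1391$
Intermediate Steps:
$T = -19$ ($T = -1 - 18 = -19$)
$u{\left(R,w \right)} = 6 + w$ ($u{\left(R,w \right)} = \left(6 + 0\right) + w = 6 + w$)
$u{\left(n,T \right)} \left(-107\right) = \left(6 - 19\right) \left(-107\right) = \left(-13\right) \left(-107\right) = 1391$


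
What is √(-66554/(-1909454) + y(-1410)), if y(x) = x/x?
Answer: 2*√235818523727/954727 ≈ 1.0173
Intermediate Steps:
y(x) = 1
√(-66554/(-1909454) + y(-1410)) = √(-66554/(-1909454) + 1) = √(-66554*(-1/1909454) + 1) = √(33277/954727 + 1) = √(988004/954727) = 2*√235818523727/954727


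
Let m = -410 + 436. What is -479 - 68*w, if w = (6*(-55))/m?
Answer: 4993/13 ≈ 384.08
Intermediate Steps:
m = 26
w = -165/13 (w = (6*(-55))/26 = -330*1/26 = -165/13 ≈ -12.692)
-479 - 68*w = -479 - 68*(-165/13) = -479 + 11220/13 = 4993/13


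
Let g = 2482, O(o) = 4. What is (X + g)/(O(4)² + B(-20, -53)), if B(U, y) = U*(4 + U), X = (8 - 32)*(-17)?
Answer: 1445/168 ≈ 8.6012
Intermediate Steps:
X = 408 (X = -24*(-17) = 408)
(X + g)/(O(4)² + B(-20, -53)) = (408 + 2482)/(4² - 20*(4 - 20)) = 2890/(16 - 20*(-16)) = 2890/(16 + 320) = 2890/336 = 2890*(1/336) = 1445/168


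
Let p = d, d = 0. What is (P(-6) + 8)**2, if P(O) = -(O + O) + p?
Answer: 400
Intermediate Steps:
p = 0
P(O) = -2*O (P(O) = -(O + O) + 0 = -2*O + 0 = -2*O)
(P(-6) + 8)**2 = (-2*(-6) + 8)**2 = (12 + 8)**2 = 20**2 = 400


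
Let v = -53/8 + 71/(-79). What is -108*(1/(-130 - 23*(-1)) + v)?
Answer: 13754259/16906 ≈ 813.57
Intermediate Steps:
v = -4755/632 (v = -53*⅛ + 71*(-1/79) = -53/8 - 71/79 = -4755/632 ≈ -7.5237)
-108*(1/(-130 - 23*(-1)) + v) = -108*(1/(-130 - 23*(-1)) - 4755/632) = -108*(1/(-130 + 23) - 4755/632) = -108*(1/(-107) - 4755/632) = -108*(-1/107 - 4755/632) = -108*(-509417/67624) = 13754259/16906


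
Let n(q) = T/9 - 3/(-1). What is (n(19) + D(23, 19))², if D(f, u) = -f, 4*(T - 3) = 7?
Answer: 491401/1296 ≈ 379.17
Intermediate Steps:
T = 19/4 (T = 3 + (¼)*7 = 3 + 7/4 = 19/4 ≈ 4.7500)
n(q) = 127/36 (n(q) = (19/4)/9 - 3/(-1) = (19/4)*(⅑) - 3*(-1) = 19/36 + 3 = 127/36)
(n(19) + D(23, 19))² = (127/36 - 1*23)² = (127/36 - 23)² = (-701/36)² = 491401/1296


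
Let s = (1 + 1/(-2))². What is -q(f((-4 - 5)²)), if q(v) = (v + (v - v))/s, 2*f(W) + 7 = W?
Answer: -148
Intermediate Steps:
f(W) = -7/2 + W/2
s = ¼ (s = (1 - ½)² = (½)² = ¼ ≈ 0.25000)
q(v) = 4*v (q(v) = (v + (v - v))/(¼) = (v + 0)*4 = v*4 = 4*v)
-q(f((-4 - 5)²)) = -4*(-7/2 + (-4 - 5)²/2) = -4*(-7/2 + (½)*(-9)²) = -4*(-7/2 + (½)*81) = -4*(-7/2 + 81/2) = -4*37 = -1*148 = -148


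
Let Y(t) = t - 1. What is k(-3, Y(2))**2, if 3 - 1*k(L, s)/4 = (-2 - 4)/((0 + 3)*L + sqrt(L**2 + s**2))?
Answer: 410256/5041 - 30528*sqrt(10)/5041 ≈ 62.233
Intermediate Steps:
Y(t) = -1 + t
k(L, s) = 12 + 24/(sqrt(L**2 + s**2) + 3*L) (k(L, s) = 12 - 4*(-2 - 4)/((0 + 3)*L + sqrt(L**2 + s**2)) = 12 - (-24)/(3*L + sqrt(L**2 + s**2)) = 12 - (-24)/(sqrt(L**2 + s**2) + 3*L) = 12 + 24/(sqrt(L**2 + s**2) + 3*L))
k(-3, Y(2))**2 = (12*(2 + sqrt((-3)**2 + (-1 + 2)**2) + 3*(-3))/(sqrt((-3)**2 + (-1 + 2)**2) + 3*(-3)))**2 = (12*(2 + sqrt(9 + 1**2) - 9)/(sqrt(9 + 1**2) - 9))**2 = (12*(2 + sqrt(9 + 1) - 9)/(sqrt(9 + 1) - 9))**2 = (12*(2 + sqrt(10) - 9)/(sqrt(10) - 9))**2 = (12*(-7 + sqrt(10))/(-9 + sqrt(10)))**2 = 144*(-7 + sqrt(10))**2/(-9 + sqrt(10))**2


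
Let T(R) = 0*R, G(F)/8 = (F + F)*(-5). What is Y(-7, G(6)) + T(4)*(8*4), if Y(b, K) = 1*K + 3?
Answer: -477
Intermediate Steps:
G(F) = -80*F (G(F) = 8*((F + F)*(-5)) = 8*((2*F)*(-5)) = 8*(-10*F) = -80*F)
T(R) = 0
Y(b, K) = 3 + K (Y(b, K) = K + 3 = 3 + K)
Y(-7, G(6)) + T(4)*(8*4) = (3 - 80*6) + 0*(8*4) = (3 - 480) + 0*32 = -477 + 0 = -477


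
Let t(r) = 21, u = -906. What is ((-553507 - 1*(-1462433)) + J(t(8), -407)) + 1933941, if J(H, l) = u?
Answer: 2841961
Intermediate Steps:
J(H, l) = -906
((-553507 - 1*(-1462433)) + J(t(8), -407)) + 1933941 = ((-553507 - 1*(-1462433)) - 906) + 1933941 = ((-553507 + 1462433) - 906) + 1933941 = (908926 - 906) + 1933941 = 908020 + 1933941 = 2841961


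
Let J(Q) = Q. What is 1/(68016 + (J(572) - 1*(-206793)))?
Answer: 1/275381 ≈ 3.6313e-6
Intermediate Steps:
1/(68016 + (J(572) - 1*(-206793))) = 1/(68016 + (572 - 1*(-206793))) = 1/(68016 + (572 + 206793)) = 1/(68016 + 207365) = 1/275381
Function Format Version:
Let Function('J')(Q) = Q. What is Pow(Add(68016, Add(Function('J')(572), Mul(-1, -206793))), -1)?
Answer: Rational(1, 275381) ≈ 3.6313e-6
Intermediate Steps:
Pow(Add(68016, Add(Function('J')(572), Mul(-1, -206793))), -1) = Pow(Add(68016, Add(572, Mul(-1, -206793))), -1) = Pow(Add(68016, Add(572, 206793)), -1) = Pow(Add(68016, 207365), -1) = Pow(275381, -1) = Rational(1, 275381)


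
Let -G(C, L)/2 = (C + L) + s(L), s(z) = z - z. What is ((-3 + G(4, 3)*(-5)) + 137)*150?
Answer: 30600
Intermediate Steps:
s(z) = 0
G(C, L) = -2*C - 2*L (G(C, L) = -2*((C + L) + 0) = -2*(C + L) = -2*C - 2*L)
((-3 + G(4, 3)*(-5)) + 137)*150 = ((-3 + (-2*4 - 2*3)*(-5)) + 137)*150 = ((-3 + (-8 - 6)*(-5)) + 137)*150 = ((-3 - 14*(-5)) + 137)*150 = ((-3 + 70) + 137)*150 = (67 + 137)*150 = 204*150 = 30600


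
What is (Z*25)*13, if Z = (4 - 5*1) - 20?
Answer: -6825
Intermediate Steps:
Z = -21 (Z = (4 - 5) - 20 = -1 - 20 = -21)
(Z*25)*13 = -21*25*13 = -525*13 = -6825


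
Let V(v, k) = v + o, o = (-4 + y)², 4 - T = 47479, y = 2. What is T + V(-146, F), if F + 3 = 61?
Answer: -47617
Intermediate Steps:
F = 58 (F = -3 + 61 = 58)
T = -47475 (T = 4 - 1*47479 = 4 - 47479 = -47475)
o = 4 (o = (-4 + 2)² = (-2)² = 4)
V(v, k) = 4 + v (V(v, k) = v + 4 = 4 + v)
T + V(-146, F) = -47475 + (4 - 146) = -47475 - 142 = -47617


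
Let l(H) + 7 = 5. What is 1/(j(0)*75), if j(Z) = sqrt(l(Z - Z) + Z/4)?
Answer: -I*sqrt(2)/150 ≈ -0.0094281*I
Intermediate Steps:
l(H) = -2 (l(H) = -7 + 5 = -2)
j(Z) = sqrt(-2 + Z/4)
1/(j(0)*75) = 1/((sqrt(-8 + 0)/2)*75) = 1/((sqrt(-8)/2)*75) = 1/(((2*I*sqrt(2))/2)*75) = 1/((I*sqrt(2))*75) = 1/(75*I*sqrt(2)) = -I*sqrt(2)/150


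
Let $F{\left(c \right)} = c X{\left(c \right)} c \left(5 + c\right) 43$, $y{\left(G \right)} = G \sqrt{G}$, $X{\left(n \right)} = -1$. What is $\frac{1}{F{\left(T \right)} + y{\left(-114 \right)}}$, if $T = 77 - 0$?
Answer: $\frac{i}{2 \left(- 10452827 i + 57 \sqrt{114}\right)} \approx -4.7834 \cdot 10^{-8} + 2.785 \cdot 10^{-12} i$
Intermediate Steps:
$T = 77$ ($T = 77 + 0 = 77$)
$y{\left(G \right)} = G^{\frac{3}{2}}$
$F{\left(c \right)} = - 43 c^{2} \left(5 + c\right)$ ($F{\left(c \right)} = c \left(-1\right) c \left(5 + c\right) 43 = - c c \left(5 + c\right) 43 = - c^{2} \left(5 + c\right) 43 = - 43 c^{2} \left(5 + c\right)$)
$\frac{1}{F{\left(T \right)} + y{\left(-114 \right)}} = \frac{1}{43 \cdot 77^{2} \left(-5 - 77\right) + \left(-114\right)^{\frac{3}{2}}} = \frac{1}{43 \cdot 5929 \left(-5 - 77\right) - 114 i \sqrt{114}} = \frac{1}{43 \cdot 5929 \left(-82\right) - 114 i \sqrt{114}} = \frac{1}{-20905654 - 114 i \sqrt{114}}$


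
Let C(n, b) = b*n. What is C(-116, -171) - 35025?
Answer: -15189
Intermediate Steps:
C(-116, -171) - 35025 = -171*(-116) - 35025 = 19836 - 35025 = -15189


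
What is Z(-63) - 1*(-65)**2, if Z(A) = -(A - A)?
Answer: -4225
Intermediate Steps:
Z(A) = 0 (Z(A) = -1*0 = 0)
Z(-63) - 1*(-65)**2 = 0 - 1*(-65)**2 = 0 - 1*4225 = 0 - 4225 = -4225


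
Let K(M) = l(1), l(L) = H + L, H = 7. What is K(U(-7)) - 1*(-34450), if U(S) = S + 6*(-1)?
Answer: 34458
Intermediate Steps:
l(L) = 7 + L
U(S) = -6 + S (U(S) = S - 6 = -6 + S)
K(M) = 8 (K(M) = 7 + 1 = 8)
K(U(-7)) - 1*(-34450) = 8 - 1*(-34450) = 8 + 34450 = 34458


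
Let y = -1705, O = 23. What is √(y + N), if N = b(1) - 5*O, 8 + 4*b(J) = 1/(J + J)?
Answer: 5*I*√1166/4 ≈ 42.683*I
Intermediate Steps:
b(J) = -2 + 1/(8*J) (b(J) = -2 + 1/(4*(J + J)) = -2 + 1/(4*((2*J))) = -2 + (1/(2*J))/4 = -2 + 1/(8*J))
N = -935/8 (N = (-2 + (⅛)/1) - 5*23 = (-2 + (⅛)*1) - 115 = (-2 + ⅛) - 115 = -15/8 - 115 = -935/8 ≈ -116.88)
√(y + N) = √(-1705 - 935/8) = √(-14575/8) = 5*I*√1166/4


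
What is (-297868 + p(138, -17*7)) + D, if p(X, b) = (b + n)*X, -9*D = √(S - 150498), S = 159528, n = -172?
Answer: -338026 - √9030/9 ≈ -3.3804e+5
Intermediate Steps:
D = -√9030/9 (D = -√(159528 - 150498)/9 = -√9030/9 ≈ -10.558)
p(X, b) = X*(-172 + b) (p(X, b) = (b - 172)*X = (-172 + b)*X = X*(-172 + b))
(-297868 + p(138, -17*7)) + D = (-297868 + 138*(-172 - 17*7)) - √9030/9 = (-297868 + 138*(-172 - 119)) - √9030/9 = (-297868 + 138*(-291)) - √9030/9 = (-297868 - 40158) - √9030/9 = -338026 - √9030/9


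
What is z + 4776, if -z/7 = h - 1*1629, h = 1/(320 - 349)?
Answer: 469198/29 ≈ 16179.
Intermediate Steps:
h = -1/29 (h = 1/(-29) = -1/29 ≈ -0.034483)
z = 330694/29 (z = -7*(-1/29 - 1*1629) = -7*(-1/29 - 1629) = -7*(-47242/29) = 330694/29 ≈ 11403.)
z + 4776 = 330694/29 + 4776 = 469198/29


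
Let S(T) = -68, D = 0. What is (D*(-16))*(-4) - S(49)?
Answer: 68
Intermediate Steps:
(D*(-16))*(-4) - S(49) = (0*(-16))*(-4) - 1*(-68) = 0*(-4) + 68 = 0 + 68 = 68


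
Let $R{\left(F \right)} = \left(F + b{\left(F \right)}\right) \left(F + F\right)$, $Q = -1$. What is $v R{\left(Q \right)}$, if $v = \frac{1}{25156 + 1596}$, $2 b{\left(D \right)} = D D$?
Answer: $\frac{1}{26752} \approx 3.738 \cdot 10^{-5}$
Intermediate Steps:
$b{\left(D \right)} = \frac{D^{2}}{2}$ ($b{\left(D \right)} = \frac{D D}{2} = \frac{D^{2}}{2}$)
$R{\left(F \right)} = 2 F \left(F + \frac{F^{2}}{2}\right)$ ($R{\left(F \right)} = \left(F + \frac{F^{2}}{2}\right) \left(F + F\right) = \left(F + \frac{F^{2}}{2}\right) 2 F = 2 F \left(F + \frac{F^{2}}{2}\right)$)
$v = \frac{1}{26752} \approx 3.738 \cdot 10^{-5}$
$v R{\left(Q \right)} = \frac{\left(-1\right)^{2} \left(2 - 1\right)}{26752} = \frac{1 \cdot 1}{26752} = \frac{1}{26752} \cdot 1 = \frac{1}{26752}$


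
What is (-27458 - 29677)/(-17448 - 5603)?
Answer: 57135/23051 ≈ 2.4786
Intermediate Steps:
(-27458 - 29677)/(-17448 - 5603) = -57135/(-23051) = -57135*(-1/23051) = 57135/23051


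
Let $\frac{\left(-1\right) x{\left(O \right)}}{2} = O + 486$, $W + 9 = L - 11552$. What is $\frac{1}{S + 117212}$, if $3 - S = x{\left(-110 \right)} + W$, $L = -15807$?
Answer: $\frac{1}{145335} \approx 6.8807 \cdot 10^{-6}$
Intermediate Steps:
$W = -27368$ ($W = -9 - 27359 = -27368$)
$x{\left(O \right)} = -972 - 2 O$ ($x{\left(O \right)} = - 2 \left(O + 486\right) = - 2 \left(486 + O\right) = -972 - 2 O$)
$S = 28123$ ($S = 3 - \left(\left(-972 - -220\right) - 27368\right) = 3 - \left(\left(-972 + 220\right) - 27368\right) = 3 - \left(-752 - 27368\right) = 3 - -28120 = 3 + 28120 = 28123$)
$\frac{1}{S + 117212} = \frac{1}{28123 + 117212} = \frac{1}{145335}$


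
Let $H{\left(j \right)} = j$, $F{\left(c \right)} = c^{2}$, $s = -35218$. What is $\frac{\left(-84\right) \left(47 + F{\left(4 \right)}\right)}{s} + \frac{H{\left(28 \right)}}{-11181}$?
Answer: $\frac{29091874}{196886229} \approx 0.14776$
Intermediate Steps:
$\frac{\left(-84\right) \left(47 + F{\left(4 \right)}\right)}{s} + \frac{H{\left(28 \right)}}{-11181} = \frac{\left(-84\right) \left(47 + 4^{2}\right)}{-35218} + \frac{28}{-11181} = - 84 \left(47 + 16\right) \left(- \frac{1}{35218}\right) + 28 \left(- \frac{1}{11181}\right) = \left(-84\right) 63 \left(- \frac{1}{35218}\right) - \frac{28}{11181} = \left(-5292\right) \left(- \frac{1}{35218}\right) - \frac{28}{11181} = \frac{2646}{17609} - \frac{28}{11181} = \frac{29091874}{196886229}$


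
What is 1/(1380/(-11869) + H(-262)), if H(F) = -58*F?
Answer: 11869/180359944 ≈ 6.5807e-5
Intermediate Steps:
1/(1380/(-11869) + H(-262)) = 1/(1380/(-11869) - 58*(-262)) = 1/(1380*(-1/11869) + 15196) = 1/(-1380/11869 + 15196) = 1/(180359944/11869) = 11869/180359944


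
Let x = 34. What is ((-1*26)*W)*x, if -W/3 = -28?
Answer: -74256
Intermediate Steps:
W = 84 (W = -3*(-28) = 84)
((-1*26)*W)*x = (-1*26*84)*34 = -26*84*34 = -2184*34 = -74256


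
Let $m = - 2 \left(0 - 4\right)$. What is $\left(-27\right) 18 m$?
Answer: $-3888$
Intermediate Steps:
$m = 8$ ($m = \left(-2\right) \left(-4\right) = 8$)
$\left(-27\right) 18 m = \left(-27\right) 18 \cdot 8 = \left(-486\right) 8 = -3888$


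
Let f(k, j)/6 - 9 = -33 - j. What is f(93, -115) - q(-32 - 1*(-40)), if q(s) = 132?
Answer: 414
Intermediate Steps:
f(k, j) = -144 - 6*j (f(k, j) = 54 + 6*(-33 - j) = 54 + (-198 - 6*j) = -144 - 6*j)
f(93, -115) - q(-32 - 1*(-40)) = (-144 - 6*(-115)) - 1*132 = (-144 + 690) - 132 = 546 - 132 = 414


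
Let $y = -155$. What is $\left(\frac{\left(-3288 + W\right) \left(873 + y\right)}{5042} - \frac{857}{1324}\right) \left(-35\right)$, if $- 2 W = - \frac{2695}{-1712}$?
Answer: $\frac{46898593715225}{2857160224} \approx 16414.0$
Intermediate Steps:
$W = - \frac{2695}{3424}$ ($W = - \frac{\left(-2695\right) \frac{1}{-1712}}{2} = - \frac{\left(-2695\right) \left(- \frac{1}{1712}\right)}{2} = \left(- \frac{1}{2}\right) \frac{2695}{1712} = - \frac{2695}{3424} \approx -0.78709$)
$\left(\frac{\left(-3288 + W\right) \left(873 + y\right)}{5042} - \frac{857}{1324}\right) \left(-35\right) = \left(\frac{\left(-3288 - \frac{2695}{3424}\right) \left(873 - 155\right)}{5042} - \frac{857}{1324}\right) \left(-35\right) = \left(\left(- \frac{11260807}{3424}\right) 718 \cdot \frac{1}{5042} - \frac{857}{1324}\right) \left(-35\right) = \left(\left(- \frac{4042629713}{1712}\right) \frac{1}{5042} - \frac{857}{1324}\right) \left(-35\right) = \left(- \frac{4042629713}{8631904} - \frac{857}{1324}\right) \left(-35\right) = \left(- \frac{1339959820435}{2857160224}\right) \left(-35\right) = \frac{46898593715225}{2857160224}$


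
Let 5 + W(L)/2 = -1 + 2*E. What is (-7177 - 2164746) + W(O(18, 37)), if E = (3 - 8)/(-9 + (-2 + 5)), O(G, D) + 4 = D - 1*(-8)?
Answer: -6515795/3 ≈ -2.1719e+6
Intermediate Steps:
O(G, D) = 4 + D (O(G, D) = -4 + (D - 1*(-8)) = -4 + (D + 8) = -4 + (8 + D) = 4 + D)
E = ⅚ (E = -5/(-9 + 3) = -5/(-6) = -5*(-⅙) = ⅚ ≈ 0.83333)
W(L) = -26/3 (W(L) = -10 + 2*(-1 + 2*(⅚)) = -10 + 2*(-1 + 5/3) = -10 + 2*(⅔) = -10 + 4/3 = -26/3)
(-7177 - 2164746) + W(O(18, 37)) = (-7177 - 2164746) - 26/3 = -2171923 - 26/3 = -6515795/3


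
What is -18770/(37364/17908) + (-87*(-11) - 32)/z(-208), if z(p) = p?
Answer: -17487564745/1942928 ≈ -9000.6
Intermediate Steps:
-18770/(37364/17908) + (-87*(-11) - 32)/z(-208) = -18770/(37364/17908) + (-87*(-11) - 32)/(-208) = -18770/(37364*(1/17908)) + (957 - 32)*(-1/208) = -18770/9341/4477 + 925*(-1/208) = -18770*4477/9341 - 925/208 = -84033290/9341 - 925/208 = -17487564745/1942928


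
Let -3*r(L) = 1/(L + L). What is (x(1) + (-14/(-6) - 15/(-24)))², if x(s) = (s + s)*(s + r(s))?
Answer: 1369/64 ≈ 21.391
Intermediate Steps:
r(L) = -1/(6*L) (r(L) = -1/(3*(L + L)) = -1/(2*L)/3 = -1/(6*L))
x(s) = 2*s*(s - 1/(6*s)) (x(s) = (s + s)*(s - 1/(6*s)) = (2*s)*(s - 1/(6*s)) = 2*s*(s - 1/(6*s)))
(x(1) + (-14/(-6) - 15/(-24)))² = ((-⅓ + 2*1²) + (-14/(-6) - 15/(-24)))² = ((-⅓ + 2*1) + (-14*(-⅙) - 15*(-1/24)))² = ((-⅓ + 2) + (7/3 + 5/8))² = (5/3 + 71/24)² = (37/8)² = 1369/64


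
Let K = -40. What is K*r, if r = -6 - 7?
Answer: 520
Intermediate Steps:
r = -13
K*r = -40*(-13) = 520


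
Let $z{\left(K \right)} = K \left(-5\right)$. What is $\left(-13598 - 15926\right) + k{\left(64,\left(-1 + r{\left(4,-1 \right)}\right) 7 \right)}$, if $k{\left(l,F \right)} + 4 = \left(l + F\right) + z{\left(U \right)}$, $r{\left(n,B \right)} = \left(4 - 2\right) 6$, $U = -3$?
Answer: $-29372$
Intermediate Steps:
$z{\left(K \right)} = - 5 K$
$r{\left(n,B \right)} = 12$ ($r{\left(n,B \right)} = 2 \cdot 6 = 12$)
$k{\left(l,F \right)} = 11 + F + l$ ($k{\left(l,F \right)} = -4 - \left(-15 - F - l\right) = -4 + \left(\left(F + l\right) + 15\right) = -4 + \left(15 + F + l\right) = 11 + F + l$)
$\left(-13598 - 15926\right) + k{\left(64,\left(-1 + r{\left(4,-1 \right)}\right) 7 \right)} = \left(-13598 - 15926\right) + \left(11 + \left(-1 + 12\right) 7 + 64\right) = -29524 + \left(11 + 11 \cdot 7 + 64\right) = -29524 + \left(11 + 77 + 64\right) = -29524 + 152 = -29372$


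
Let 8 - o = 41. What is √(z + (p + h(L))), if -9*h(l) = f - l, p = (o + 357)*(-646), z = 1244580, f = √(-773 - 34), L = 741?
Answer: √(9318225 - I*√807)/3 ≈ 1017.5 - 0.001551*I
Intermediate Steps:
o = -33 (o = 8 - 1*41 = 8 - 41 = -33)
f = I*√807 (f = √(-807) = I*√807 ≈ 28.408*I)
p = -209304 (p = (-33 + 357)*(-646) = 324*(-646) = -209304)
h(l) = l/9 - I*√807/9 (h(l) = -(I*√807 - l)/9 = -(-l + I*√807)/9 = l/9 - I*√807/9)
√(z + (p + h(L))) = √(1244580 + (-209304 + ((⅑)*741 - I*√807/9))) = √(1244580 + (-209304 + (247/3 - I*√807/9))) = √(1244580 + (-627665/3 - I*√807/9)) = √(3106075/3 - I*√807/9)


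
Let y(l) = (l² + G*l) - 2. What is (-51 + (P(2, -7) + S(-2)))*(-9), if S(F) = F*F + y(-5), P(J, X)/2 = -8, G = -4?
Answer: 180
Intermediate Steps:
y(l) = -2 + l² - 4*l (y(l) = (l² - 4*l) - 2 = -2 + l² - 4*l)
P(J, X) = -16 (P(J, X) = 2*(-8) = -16)
S(F) = 43 + F² (S(F) = F*F + (-2 + (-5)² - 4*(-5)) = F² + (-2 + 25 + 20) = F² + 43 = 43 + F²)
(-51 + (P(2, -7) + S(-2)))*(-9) = (-51 + (-16 + (43 + (-2)²)))*(-9) = (-51 + (-16 + (43 + 4)))*(-9) = (-51 + (-16 + 47))*(-9) = (-51 + 31)*(-9) = -20*(-9) = 180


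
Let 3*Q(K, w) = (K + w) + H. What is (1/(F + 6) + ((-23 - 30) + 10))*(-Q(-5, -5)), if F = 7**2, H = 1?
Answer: -7092/55 ≈ -128.95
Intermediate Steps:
Q(K, w) = 1/3 + K/3 + w/3 (Q(K, w) = ((K + w) + 1)/3 = (1 + K + w)/3 = 1/3 + K/3 + w/3)
F = 49
(1/(F + 6) + ((-23 - 30) + 10))*(-Q(-5, -5)) = (1/(49 + 6) + ((-23 - 30) + 10))*(-(1/3 + (1/3)*(-5) + (1/3)*(-5))) = (1/55 + (-53 + 10))*(-(1/3 - 5/3 - 5/3)) = (1/55 - 43)*(-1*(-3)) = -2364/55*3 = -7092/55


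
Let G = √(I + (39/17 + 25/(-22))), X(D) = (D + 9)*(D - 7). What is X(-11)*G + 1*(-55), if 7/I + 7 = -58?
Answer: -55 + 18*√620561370/12155 ≈ -18.110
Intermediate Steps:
X(D) = (-7 + D)*(9 + D) (X(D) = (9 + D)*(-7 + D) = (-7 + D)*(9 + D))
I = -7/65 (I = 7/(-7 - 58) = 7/(-65) = 7*(-1/65) = -7/65 ≈ -0.10769)
G = √620561370/24310 (G = √(-7/65 + (39/17 + 25/(-22))) = √(-7/65 + (39*(1/17) + 25*(-1/22))) = √(-7/65 + (39/17 - 25/22)) = √(-7/65 + 433/374) = √(25527/24310) = √620561370/24310 ≈ 1.0247)
X(-11)*G + 1*(-55) = (-63 + (-11)² + 2*(-11))*(√620561370/24310) + 1*(-55) = (-63 + 121 - 22)*(√620561370/24310) - 55 = 36*(√620561370/24310) - 55 = 18*√620561370/12155 - 55 = -55 + 18*√620561370/12155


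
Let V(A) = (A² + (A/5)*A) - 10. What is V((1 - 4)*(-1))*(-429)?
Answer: -1716/5 ≈ -343.20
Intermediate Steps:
V(A) = -10 + 6*A²/5 (V(A) = (A² + (A*(⅕))*A) - 10 = (A² + (A/5)*A) - 10 = (A² + A²/5) - 10 = 6*A²/5 - 10 = -10 + 6*A²/5)
V((1 - 4)*(-1))*(-429) = (-10 + 6*((1 - 4)*(-1))²/5)*(-429) = (-10 + 6*(-3*(-1))²/5)*(-429) = (-10 + (6/5)*3²)*(-429) = (-10 + (6/5)*9)*(-429) = (-10 + 54/5)*(-429) = (⅘)*(-429) = -1716/5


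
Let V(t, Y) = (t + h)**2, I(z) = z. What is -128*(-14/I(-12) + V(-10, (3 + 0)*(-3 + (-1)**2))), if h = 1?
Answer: -31552/3 ≈ -10517.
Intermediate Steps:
V(t, Y) = (1 + t)**2 (V(t, Y) = (t + 1)**2 = (1 + t)**2)
-128*(-14/I(-12) + V(-10, (3 + 0)*(-3 + (-1)**2))) = -128*(-14/(-12) + (1 - 10)**2) = -128*(-14*(-1/12) + (-9)**2) = -128*(7/6 + 81) = -128*493/6 = -31552/3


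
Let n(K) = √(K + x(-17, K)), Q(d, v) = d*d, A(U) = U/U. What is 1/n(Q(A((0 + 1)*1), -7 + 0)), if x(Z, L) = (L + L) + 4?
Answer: √7/7 ≈ 0.37796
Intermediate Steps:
A(U) = 1
x(Z, L) = 4 + 2*L (x(Z, L) = 2*L + 4 = 4 + 2*L)
Q(d, v) = d²
n(K) = √(4 + 3*K) (n(K) = √(K + (4 + 2*K)) = √(4 + 3*K))
1/n(Q(A((0 + 1)*1), -7 + 0)) = 1/(√(4 + 3*1²)) = 1/(√(4 + 3*1)) = 1/(√(4 + 3)) = 1/(√7) = √7/7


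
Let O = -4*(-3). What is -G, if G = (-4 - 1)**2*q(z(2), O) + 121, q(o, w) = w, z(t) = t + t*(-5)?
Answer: -421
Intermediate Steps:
O = 12
z(t) = -4*t (z(t) = t - 5*t = -4*t)
G = 421 (G = (-4 - 1)**2*12 + 121 = (-5)**2*12 + 121 = 25*12 + 121 = 300 + 121 = 421)
-G = -1*421 = -421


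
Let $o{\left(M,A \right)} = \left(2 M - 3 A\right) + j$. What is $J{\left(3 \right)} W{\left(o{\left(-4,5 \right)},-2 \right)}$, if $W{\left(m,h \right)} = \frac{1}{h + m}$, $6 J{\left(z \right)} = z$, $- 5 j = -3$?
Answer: $- \frac{5}{244} \approx -0.020492$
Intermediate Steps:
$j = \frac{3}{5}$ ($j = \left(- \frac{1}{5}\right) \left(-3\right) = \frac{3}{5} \approx 0.6$)
$J{\left(z \right)} = \frac{z}{6}$
$o{\left(M,A \right)} = \frac{3}{5} - 3 A + 2 M$ ($o{\left(M,A \right)} = \left(2 M - 3 A\right) + \frac{3}{5} = \left(- 3 A + 2 M\right) + \frac{3}{5} = \frac{3}{5} - 3 A + 2 M$)
$J{\left(3 \right)} W{\left(o{\left(-4,5 \right)},-2 \right)} = \frac{\frac{1}{6} \cdot 3}{-2 + \left(\frac{3}{5} - 15 + 2 \left(-4\right)\right)} = \frac{1}{2 \left(-2 - \frac{112}{5}\right)} = \frac{1}{2 \left(- \frac{122}{5}\right)} = \frac{1}{2} \left(- \frac{5}{122}\right) = - \frac{5}{244}$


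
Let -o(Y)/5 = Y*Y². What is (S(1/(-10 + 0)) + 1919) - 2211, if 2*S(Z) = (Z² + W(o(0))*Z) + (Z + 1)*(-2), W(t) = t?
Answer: -58579/200 ≈ -292.90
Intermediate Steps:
o(Y) = -5*Y³ (o(Y) = -5*Y*Y² = -5*Y³)
S(Z) = -1 + Z²/2 - Z (S(Z) = ((Z² + (-5*0³)*Z) + (Z + 1)*(-2))/2 = ((Z² + (-5*0)*Z) + (1 + Z)*(-2))/2 = ((Z² + 0*Z) + (-2 - 2*Z))/2 = ((Z² + 0) + (-2 - 2*Z))/2 = (Z² + (-2 - 2*Z))/2 = (-2 + Z² - 2*Z)/2 = -1 + Z²/2 - Z)
(S(1/(-10 + 0)) + 1919) - 2211 = ((-1 + (1/(-10 + 0))²/2 - 1/(-10 + 0)) + 1919) - 2211 = ((-1 + (1/(-10))²/2 - 1/(-10)) + 1919) - 2211 = ((-1 + (-⅒)²/2 - 1*(-⅒)) + 1919) - 2211 = ((-1 + (½)*(1/100) + ⅒) + 1919) - 2211 = ((-1 + 1/200 + ⅒) + 1919) - 2211 = (-179/200 + 1919) - 2211 = 383621/200 - 2211 = -58579/200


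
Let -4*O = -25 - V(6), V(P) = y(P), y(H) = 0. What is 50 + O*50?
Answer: 725/2 ≈ 362.50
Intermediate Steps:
V(P) = 0
O = 25/4 (O = -(-25 - 1*0)/4 = -(-25 + 0)/4 = -1/4*(-25) = 25/4 ≈ 6.2500)
50 + O*50 = 50 + (25/4)*50 = 50 + 625/2 = 725/2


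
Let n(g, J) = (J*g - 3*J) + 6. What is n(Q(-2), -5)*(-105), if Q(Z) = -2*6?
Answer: -8505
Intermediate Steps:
Q(Z) = -12
n(g, J) = 6 - 3*J + J*g (n(g, J) = (-3*J + J*g) + 6 = 6 - 3*J + J*g)
n(Q(-2), -5)*(-105) = (6 - 3*(-5) - 5*(-12))*(-105) = (6 + 15 + 60)*(-105) = 81*(-105) = -8505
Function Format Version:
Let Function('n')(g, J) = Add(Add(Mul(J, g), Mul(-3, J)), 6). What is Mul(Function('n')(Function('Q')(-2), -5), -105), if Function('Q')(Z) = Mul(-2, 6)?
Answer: -8505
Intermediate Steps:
Function('Q')(Z) = -12
Function('n')(g, J) = Add(6, Mul(-3, J), Mul(J, g)) (Function('n')(g, J) = Add(Add(Mul(-3, J), Mul(J, g)), 6) = Add(6, Mul(-3, J), Mul(J, g)))
Mul(Function('n')(Function('Q')(-2), -5), -105) = Mul(Add(6, Mul(-3, -5), Mul(-5, -12)), -105) = Mul(Add(6, 15, 60), -105) = Mul(81, -105) = -8505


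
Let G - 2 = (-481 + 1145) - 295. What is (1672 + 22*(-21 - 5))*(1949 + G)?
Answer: 2552000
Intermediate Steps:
G = 371 (G = 2 + ((-481 + 1145) - 295) = 2 + (664 - 295) = 2 + 369 = 371)
(1672 + 22*(-21 - 5))*(1949 + G) = (1672 + 22*(-21 - 5))*(1949 + 371) = (1672 + 22*(-26))*2320 = (1672 - 572)*2320 = 1100*2320 = 2552000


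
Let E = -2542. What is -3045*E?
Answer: 7740390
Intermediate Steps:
-3045*E = -3045*(-2542) = 7740390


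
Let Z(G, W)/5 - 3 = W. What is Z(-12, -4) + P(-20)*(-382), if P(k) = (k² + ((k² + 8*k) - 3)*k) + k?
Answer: 1665515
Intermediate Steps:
Z(G, W) = 15 + 5*W
P(k) = k + k² + k*(-3 + k² + 8*k) (P(k) = (k² + (-3 + k² + 8*k)*k) + k = (k² + k*(-3 + k² + 8*k)) + k = k + k² + k*(-3 + k² + 8*k))
Z(-12, -4) + P(-20)*(-382) = (15 + 5*(-4)) - 20*(-2 + (-20)² + 9*(-20))*(-382) = (15 - 20) - 20*(-2 + 400 - 180)*(-382) = -5 - 20*218*(-382) = -5 - 4360*(-382) = -5 + 1665520 = 1665515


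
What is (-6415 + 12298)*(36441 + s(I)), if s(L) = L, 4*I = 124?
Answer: 214564776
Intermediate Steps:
I = 31 (I = (¼)*124 = 31)
(-6415 + 12298)*(36441 + s(I)) = (-6415 + 12298)*(36441 + 31) = 5883*36472 = 214564776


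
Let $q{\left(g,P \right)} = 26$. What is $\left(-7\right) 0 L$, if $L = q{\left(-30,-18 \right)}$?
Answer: $0$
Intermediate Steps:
$L = 26$
$\left(-7\right) 0 L = \left(-7\right) 0 \cdot 26 = 0 \cdot 26 = 0$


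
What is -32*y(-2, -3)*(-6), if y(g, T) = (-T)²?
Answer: 1728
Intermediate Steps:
y(g, T) = T²
-32*y(-2, -3)*(-6) = -32*(-3)²*(-6) = -32*9*(-6) = -288*(-6) = 1728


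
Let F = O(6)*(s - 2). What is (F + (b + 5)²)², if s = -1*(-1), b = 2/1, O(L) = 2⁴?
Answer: 1089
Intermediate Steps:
O(L) = 16
b = 2 (b = 2*1 = 2)
s = 1
F = -16 (F = 16*(1 - 2) = 16*(-1) = -16)
(F + (b + 5)²)² = (-16 + (2 + 5)²)² = (-16 + 7²)² = (-16 + 49)² = 33² = 1089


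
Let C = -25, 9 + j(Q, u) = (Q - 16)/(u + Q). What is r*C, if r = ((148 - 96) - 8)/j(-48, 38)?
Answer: 5500/13 ≈ 423.08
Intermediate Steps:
j(Q, u) = -9 + (-16 + Q)/(Q + u) (j(Q, u) = -9 + (Q - 16)/(u + Q) = -9 + (-16 + Q)/(Q + u))
r = -220/13 (r = ((148 - 96) - 8)/(((-16 - 9*38 - 8*(-48))/(-48 + 38))) = (52 - 8)/(((-16 - 342 + 384)/(-10))) = 44/((-⅒*26)) = 44/(-13/5) = 44*(-5/13) = -220/13 ≈ -16.923)
r*C = -220/13*(-25) = 5500/13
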